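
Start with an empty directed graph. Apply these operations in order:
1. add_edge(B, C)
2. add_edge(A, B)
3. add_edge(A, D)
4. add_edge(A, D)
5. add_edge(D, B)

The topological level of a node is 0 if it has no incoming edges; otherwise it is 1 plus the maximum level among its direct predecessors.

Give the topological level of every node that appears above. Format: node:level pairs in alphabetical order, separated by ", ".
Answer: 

Op 1: add_edge(B, C). Edges now: 1
Op 2: add_edge(A, B). Edges now: 2
Op 3: add_edge(A, D). Edges now: 3
Op 4: add_edge(A, D) (duplicate, no change). Edges now: 3
Op 5: add_edge(D, B). Edges now: 4
Compute levels (Kahn BFS):
  sources (in-degree 0): A
  process A: level=0
    A->B: in-degree(B)=1, level(B)>=1
    A->D: in-degree(D)=0, level(D)=1, enqueue
  process D: level=1
    D->B: in-degree(B)=0, level(B)=2, enqueue
  process B: level=2
    B->C: in-degree(C)=0, level(C)=3, enqueue
  process C: level=3
All levels: A:0, B:2, C:3, D:1

Answer: A:0, B:2, C:3, D:1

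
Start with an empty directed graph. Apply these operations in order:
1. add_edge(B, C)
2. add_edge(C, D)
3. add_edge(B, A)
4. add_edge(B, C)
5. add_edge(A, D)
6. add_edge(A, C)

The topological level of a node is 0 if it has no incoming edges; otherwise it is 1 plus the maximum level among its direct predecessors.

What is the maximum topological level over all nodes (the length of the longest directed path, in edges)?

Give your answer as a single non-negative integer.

Answer: 3

Derivation:
Op 1: add_edge(B, C). Edges now: 1
Op 2: add_edge(C, D). Edges now: 2
Op 3: add_edge(B, A). Edges now: 3
Op 4: add_edge(B, C) (duplicate, no change). Edges now: 3
Op 5: add_edge(A, D). Edges now: 4
Op 6: add_edge(A, C). Edges now: 5
Compute levels (Kahn BFS):
  sources (in-degree 0): B
  process B: level=0
    B->A: in-degree(A)=0, level(A)=1, enqueue
    B->C: in-degree(C)=1, level(C)>=1
  process A: level=1
    A->C: in-degree(C)=0, level(C)=2, enqueue
    A->D: in-degree(D)=1, level(D)>=2
  process C: level=2
    C->D: in-degree(D)=0, level(D)=3, enqueue
  process D: level=3
All levels: A:1, B:0, C:2, D:3
max level = 3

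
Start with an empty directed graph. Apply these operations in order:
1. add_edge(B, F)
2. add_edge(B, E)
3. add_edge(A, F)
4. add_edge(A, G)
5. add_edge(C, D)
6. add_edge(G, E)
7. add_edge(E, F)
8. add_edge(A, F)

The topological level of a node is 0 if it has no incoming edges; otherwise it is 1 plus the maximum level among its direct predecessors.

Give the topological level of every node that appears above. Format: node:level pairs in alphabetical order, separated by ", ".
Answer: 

Op 1: add_edge(B, F). Edges now: 1
Op 2: add_edge(B, E). Edges now: 2
Op 3: add_edge(A, F). Edges now: 3
Op 4: add_edge(A, G). Edges now: 4
Op 5: add_edge(C, D). Edges now: 5
Op 6: add_edge(G, E). Edges now: 6
Op 7: add_edge(E, F). Edges now: 7
Op 8: add_edge(A, F) (duplicate, no change). Edges now: 7
Compute levels (Kahn BFS):
  sources (in-degree 0): A, B, C
  process A: level=0
    A->F: in-degree(F)=2, level(F)>=1
    A->G: in-degree(G)=0, level(G)=1, enqueue
  process B: level=0
    B->E: in-degree(E)=1, level(E)>=1
    B->F: in-degree(F)=1, level(F)>=1
  process C: level=0
    C->D: in-degree(D)=0, level(D)=1, enqueue
  process G: level=1
    G->E: in-degree(E)=0, level(E)=2, enqueue
  process D: level=1
  process E: level=2
    E->F: in-degree(F)=0, level(F)=3, enqueue
  process F: level=3
All levels: A:0, B:0, C:0, D:1, E:2, F:3, G:1

Answer: A:0, B:0, C:0, D:1, E:2, F:3, G:1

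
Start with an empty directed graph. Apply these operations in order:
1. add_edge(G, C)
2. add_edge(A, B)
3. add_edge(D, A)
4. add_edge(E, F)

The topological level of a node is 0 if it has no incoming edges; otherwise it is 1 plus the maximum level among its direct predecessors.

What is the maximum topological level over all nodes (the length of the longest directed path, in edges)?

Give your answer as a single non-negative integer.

Answer: 2

Derivation:
Op 1: add_edge(G, C). Edges now: 1
Op 2: add_edge(A, B). Edges now: 2
Op 3: add_edge(D, A). Edges now: 3
Op 4: add_edge(E, F). Edges now: 4
Compute levels (Kahn BFS):
  sources (in-degree 0): D, E, G
  process D: level=0
    D->A: in-degree(A)=0, level(A)=1, enqueue
  process E: level=0
    E->F: in-degree(F)=0, level(F)=1, enqueue
  process G: level=0
    G->C: in-degree(C)=0, level(C)=1, enqueue
  process A: level=1
    A->B: in-degree(B)=0, level(B)=2, enqueue
  process F: level=1
  process C: level=1
  process B: level=2
All levels: A:1, B:2, C:1, D:0, E:0, F:1, G:0
max level = 2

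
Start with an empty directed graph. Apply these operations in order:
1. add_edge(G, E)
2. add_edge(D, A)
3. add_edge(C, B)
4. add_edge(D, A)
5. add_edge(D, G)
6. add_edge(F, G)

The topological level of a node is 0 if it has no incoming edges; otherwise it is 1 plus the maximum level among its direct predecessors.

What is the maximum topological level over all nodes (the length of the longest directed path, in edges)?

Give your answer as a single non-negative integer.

Answer: 2

Derivation:
Op 1: add_edge(G, E). Edges now: 1
Op 2: add_edge(D, A). Edges now: 2
Op 3: add_edge(C, B). Edges now: 3
Op 4: add_edge(D, A) (duplicate, no change). Edges now: 3
Op 5: add_edge(D, G). Edges now: 4
Op 6: add_edge(F, G). Edges now: 5
Compute levels (Kahn BFS):
  sources (in-degree 0): C, D, F
  process C: level=0
    C->B: in-degree(B)=0, level(B)=1, enqueue
  process D: level=0
    D->A: in-degree(A)=0, level(A)=1, enqueue
    D->G: in-degree(G)=1, level(G)>=1
  process F: level=0
    F->G: in-degree(G)=0, level(G)=1, enqueue
  process B: level=1
  process A: level=1
  process G: level=1
    G->E: in-degree(E)=0, level(E)=2, enqueue
  process E: level=2
All levels: A:1, B:1, C:0, D:0, E:2, F:0, G:1
max level = 2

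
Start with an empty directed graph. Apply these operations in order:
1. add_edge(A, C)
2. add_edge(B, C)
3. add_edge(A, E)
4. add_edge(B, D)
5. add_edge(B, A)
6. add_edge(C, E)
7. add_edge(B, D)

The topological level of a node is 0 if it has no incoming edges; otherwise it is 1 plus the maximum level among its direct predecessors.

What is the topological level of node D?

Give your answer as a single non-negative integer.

Answer: 1

Derivation:
Op 1: add_edge(A, C). Edges now: 1
Op 2: add_edge(B, C). Edges now: 2
Op 3: add_edge(A, E). Edges now: 3
Op 4: add_edge(B, D). Edges now: 4
Op 5: add_edge(B, A). Edges now: 5
Op 6: add_edge(C, E). Edges now: 6
Op 7: add_edge(B, D) (duplicate, no change). Edges now: 6
Compute levels (Kahn BFS):
  sources (in-degree 0): B
  process B: level=0
    B->A: in-degree(A)=0, level(A)=1, enqueue
    B->C: in-degree(C)=1, level(C)>=1
    B->D: in-degree(D)=0, level(D)=1, enqueue
  process A: level=1
    A->C: in-degree(C)=0, level(C)=2, enqueue
    A->E: in-degree(E)=1, level(E)>=2
  process D: level=1
  process C: level=2
    C->E: in-degree(E)=0, level(E)=3, enqueue
  process E: level=3
All levels: A:1, B:0, C:2, D:1, E:3
level(D) = 1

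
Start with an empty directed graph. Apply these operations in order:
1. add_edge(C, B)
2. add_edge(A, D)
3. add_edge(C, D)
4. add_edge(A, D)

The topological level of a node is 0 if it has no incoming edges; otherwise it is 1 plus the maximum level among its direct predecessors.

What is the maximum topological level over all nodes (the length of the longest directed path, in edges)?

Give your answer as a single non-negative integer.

Op 1: add_edge(C, B). Edges now: 1
Op 2: add_edge(A, D). Edges now: 2
Op 3: add_edge(C, D). Edges now: 3
Op 4: add_edge(A, D) (duplicate, no change). Edges now: 3
Compute levels (Kahn BFS):
  sources (in-degree 0): A, C
  process A: level=0
    A->D: in-degree(D)=1, level(D)>=1
  process C: level=0
    C->B: in-degree(B)=0, level(B)=1, enqueue
    C->D: in-degree(D)=0, level(D)=1, enqueue
  process B: level=1
  process D: level=1
All levels: A:0, B:1, C:0, D:1
max level = 1

Answer: 1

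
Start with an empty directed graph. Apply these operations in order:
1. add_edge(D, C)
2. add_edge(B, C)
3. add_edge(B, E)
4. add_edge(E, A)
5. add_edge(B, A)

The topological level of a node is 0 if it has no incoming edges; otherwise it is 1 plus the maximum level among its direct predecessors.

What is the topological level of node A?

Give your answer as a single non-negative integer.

Op 1: add_edge(D, C). Edges now: 1
Op 2: add_edge(B, C). Edges now: 2
Op 3: add_edge(B, E). Edges now: 3
Op 4: add_edge(E, A). Edges now: 4
Op 5: add_edge(B, A). Edges now: 5
Compute levels (Kahn BFS):
  sources (in-degree 0): B, D
  process B: level=0
    B->A: in-degree(A)=1, level(A)>=1
    B->C: in-degree(C)=1, level(C)>=1
    B->E: in-degree(E)=0, level(E)=1, enqueue
  process D: level=0
    D->C: in-degree(C)=0, level(C)=1, enqueue
  process E: level=1
    E->A: in-degree(A)=0, level(A)=2, enqueue
  process C: level=1
  process A: level=2
All levels: A:2, B:0, C:1, D:0, E:1
level(A) = 2

Answer: 2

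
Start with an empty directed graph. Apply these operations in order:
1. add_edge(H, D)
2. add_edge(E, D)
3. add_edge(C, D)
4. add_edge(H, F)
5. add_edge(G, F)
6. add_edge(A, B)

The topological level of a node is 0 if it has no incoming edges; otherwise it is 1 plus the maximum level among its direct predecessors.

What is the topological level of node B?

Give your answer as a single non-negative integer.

Op 1: add_edge(H, D). Edges now: 1
Op 2: add_edge(E, D). Edges now: 2
Op 3: add_edge(C, D). Edges now: 3
Op 4: add_edge(H, F). Edges now: 4
Op 5: add_edge(G, F). Edges now: 5
Op 6: add_edge(A, B). Edges now: 6
Compute levels (Kahn BFS):
  sources (in-degree 0): A, C, E, G, H
  process A: level=0
    A->B: in-degree(B)=0, level(B)=1, enqueue
  process C: level=0
    C->D: in-degree(D)=2, level(D)>=1
  process E: level=0
    E->D: in-degree(D)=1, level(D)>=1
  process G: level=0
    G->F: in-degree(F)=1, level(F)>=1
  process H: level=0
    H->D: in-degree(D)=0, level(D)=1, enqueue
    H->F: in-degree(F)=0, level(F)=1, enqueue
  process B: level=1
  process D: level=1
  process F: level=1
All levels: A:0, B:1, C:0, D:1, E:0, F:1, G:0, H:0
level(B) = 1

Answer: 1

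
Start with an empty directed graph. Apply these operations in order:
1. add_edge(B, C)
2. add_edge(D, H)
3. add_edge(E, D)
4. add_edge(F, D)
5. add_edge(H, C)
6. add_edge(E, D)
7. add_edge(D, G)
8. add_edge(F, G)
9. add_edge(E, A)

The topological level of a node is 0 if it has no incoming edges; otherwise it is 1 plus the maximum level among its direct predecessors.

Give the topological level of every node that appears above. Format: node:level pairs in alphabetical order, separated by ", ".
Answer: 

Answer: A:1, B:0, C:3, D:1, E:0, F:0, G:2, H:2

Derivation:
Op 1: add_edge(B, C). Edges now: 1
Op 2: add_edge(D, H). Edges now: 2
Op 3: add_edge(E, D). Edges now: 3
Op 4: add_edge(F, D). Edges now: 4
Op 5: add_edge(H, C). Edges now: 5
Op 6: add_edge(E, D) (duplicate, no change). Edges now: 5
Op 7: add_edge(D, G). Edges now: 6
Op 8: add_edge(F, G). Edges now: 7
Op 9: add_edge(E, A). Edges now: 8
Compute levels (Kahn BFS):
  sources (in-degree 0): B, E, F
  process B: level=0
    B->C: in-degree(C)=1, level(C)>=1
  process E: level=0
    E->A: in-degree(A)=0, level(A)=1, enqueue
    E->D: in-degree(D)=1, level(D)>=1
  process F: level=0
    F->D: in-degree(D)=0, level(D)=1, enqueue
    F->G: in-degree(G)=1, level(G)>=1
  process A: level=1
  process D: level=1
    D->G: in-degree(G)=0, level(G)=2, enqueue
    D->H: in-degree(H)=0, level(H)=2, enqueue
  process G: level=2
  process H: level=2
    H->C: in-degree(C)=0, level(C)=3, enqueue
  process C: level=3
All levels: A:1, B:0, C:3, D:1, E:0, F:0, G:2, H:2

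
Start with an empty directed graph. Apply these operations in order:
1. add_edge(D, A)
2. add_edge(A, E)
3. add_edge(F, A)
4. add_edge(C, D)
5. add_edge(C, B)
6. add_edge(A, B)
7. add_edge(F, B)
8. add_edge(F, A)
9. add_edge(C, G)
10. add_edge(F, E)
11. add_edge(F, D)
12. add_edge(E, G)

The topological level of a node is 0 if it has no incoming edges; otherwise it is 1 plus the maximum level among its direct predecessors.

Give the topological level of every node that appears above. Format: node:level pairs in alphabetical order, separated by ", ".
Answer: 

Op 1: add_edge(D, A). Edges now: 1
Op 2: add_edge(A, E). Edges now: 2
Op 3: add_edge(F, A). Edges now: 3
Op 4: add_edge(C, D). Edges now: 4
Op 5: add_edge(C, B). Edges now: 5
Op 6: add_edge(A, B). Edges now: 6
Op 7: add_edge(F, B). Edges now: 7
Op 8: add_edge(F, A) (duplicate, no change). Edges now: 7
Op 9: add_edge(C, G). Edges now: 8
Op 10: add_edge(F, E). Edges now: 9
Op 11: add_edge(F, D). Edges now: 10
Op 12: add_edge(E, G). Edges now: 11
Compute levels (Kahn BFS):
  sources (in-degree 0): C, F
  process C: level=0
    C->B: in-degree(B)=2, level(B)>=1
    C->D: in-degree(D)=1, level(D)>=1
    C->G: in-degree(G)=1, level(G)>=1
  process F: level=0
    F->A: in-degree(A)=1, level(A)>=1
    F->B: in-degree(B)=1, level(B)>=1
    F->D: in-degree(D)=0, level(D)=1, enqueue
    F->E: in-degree(E)=1, level(E)>=1
  process D: level=1
    D->A: in-degree(A)=0, level(A)=2, enqueue
  process A: level=2
    A->B: in-degree(B)=0, level(B)=3, enqueue
    A->E: in-degree(E)=0, level(E)=3, enqueue
  process B: level=3
  process E: level=3
    E->G: in-degree(G)=0, level(G)=4, enqueue
  process G: level=4
All levels: A:2, B:3, C:0, D:1, E:3, F:0, G:4

Answer: A:2, B:3, C:0, D:1, E:3, F:0, G:4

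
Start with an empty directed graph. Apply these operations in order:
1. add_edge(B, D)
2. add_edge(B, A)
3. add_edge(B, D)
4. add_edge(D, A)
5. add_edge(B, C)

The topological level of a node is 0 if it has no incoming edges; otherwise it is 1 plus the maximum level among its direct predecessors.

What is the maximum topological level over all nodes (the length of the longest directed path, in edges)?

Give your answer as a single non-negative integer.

Op 1: add_edge(B, D). Edges now: 1
Op 2: add_edge(B, A). Edges now: 2
Op 3: add_edge(B, D) (duplicate, no change). Edges now: 2
Op 4: add_edge(D, A). Edges now: 3
Op 5: add_edge(B, C). Edges now: 4
Compute levels (Kahn BFS):
  sources (in-degree 0): B
  process B: level=0
    B->A: in-degree(A)=1, level(A)>=1
    B->C: in-degree(C)=0, level(C)=1, enqueue
    B->D: in-degree(D)=0, level(D)=1, enqueue
  process C: level=1
  process D: level=1
    D->A: in-degree(A)=0, level(A)=2, enqueue
  process A: level=2
All levels: A:2, B:0, C:1, D:1
max level = 2

Answer: 2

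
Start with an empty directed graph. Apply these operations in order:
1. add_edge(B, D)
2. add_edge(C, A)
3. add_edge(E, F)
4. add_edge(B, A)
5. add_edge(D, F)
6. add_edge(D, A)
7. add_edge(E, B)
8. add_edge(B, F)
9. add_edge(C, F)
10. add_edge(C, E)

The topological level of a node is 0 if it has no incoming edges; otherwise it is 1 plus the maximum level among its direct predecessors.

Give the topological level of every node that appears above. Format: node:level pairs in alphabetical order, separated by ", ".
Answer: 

Answer: A:4, B:2, C:0, D:3, E:1, F:4

Derivation:
Op 1: add_edge(B, D). Edges now: 1
Op 2: add_edge(C, A). Edges now: 2
Op 3: add_edge(E, F). Edges now: 3
Op 4: add_edge(B, A). Edges now: 4
Op 5: add_edge(D, F). Edges now: 5
Op 6: add_edge(D, A). Edges now: 6
Op 7: add_edge(E, B). Edges now: 7
Op 8: add_edge(B, F). Edges now: 8
Op 9: add_edge(C, F). Edges now: 9
Op 10: add_edge(C, E). Edges now: 10
Compute levels (Kahn BFS):
  sources (in-degree 0): C
  process C: level=0
    C->A: in-degree(A)=2, level(A)>=1
    C->E: in-degree(E)=0, level(E)=1, enqueue
    C->F: in-degree(F)=3, level(F)>=1
  process E: level=1
    E->B: in-degree(B)=0, level(B)=2, enqueue
    E->F: in-degree(F)=2, level(F)>=2
  process B: level=2
    B->A: in-degree(A)=1, level(A)>=3
    B->D: in-degree(D)=0, level(D)=3, enqueue
    B->F: in-degree(F)=1, level(F)>=3
  process D: level=3
    D->A: in-degree(A)=0, level(A)=4, enqueue
    D->F: in-degree(F)=0, level(F)=4, enqueue
  process A: level=4
  process F: level=4
All levels: A:4, B:2, C:0, D:3, E:1, F:4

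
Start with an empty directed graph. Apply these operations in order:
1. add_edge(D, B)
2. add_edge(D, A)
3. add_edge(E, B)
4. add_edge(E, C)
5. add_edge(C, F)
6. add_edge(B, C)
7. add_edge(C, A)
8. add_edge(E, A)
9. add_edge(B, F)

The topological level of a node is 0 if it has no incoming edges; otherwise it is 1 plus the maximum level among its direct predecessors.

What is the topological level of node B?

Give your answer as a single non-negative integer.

Op 1: add_edge(D, B). Edges now: 1
Op 2: add_edge(D, A). Edges now: 2
Op 3: add_edge(E, B). Edges now: 3
Op 4: add_edge(E, C). Edges now: 4
Op 5: add_edge(C, F). Edges now: 5
Op 6: add_edge(B, C). Edges now: 6
Op 7: add_edge(C, A). Edges now: 7
Op 8: add_edge(E, A). Edges now: 8
Op 9: add_edge(B, F). Edges now: 9
Compute levels (Kahn BFS):
  sources (in-degree 0): D, E
  process D: level=0
    D->A: in-degree(A)=2, level(A)>=1
    D->B: in-degree(B)=1, level(B)>=1
  process E: level=0
    E->A: in-degree(A)=1, level(A)>=1
    E->B: in-degree(B)=0, level(B)=1, enqueue
    E->C: in-degree(C)=1, level(C)>=1
  process B: level=1
    B->C: in-degree(C)=0, level(C)=2, enqueue
    B->F: in-degree(F)=1, level(F)>=2
  process C: level=2
    C->A: in-degree(A)=0, level(A)=3, enqueue
    C->F: in-degree(F)=0, level(F)=3, enqueue
  process A: level=3
  process F: level=3
All levels: A:3, B:1, C:2, D:0, E:0, F:3
level(B) = 1

Answer: 1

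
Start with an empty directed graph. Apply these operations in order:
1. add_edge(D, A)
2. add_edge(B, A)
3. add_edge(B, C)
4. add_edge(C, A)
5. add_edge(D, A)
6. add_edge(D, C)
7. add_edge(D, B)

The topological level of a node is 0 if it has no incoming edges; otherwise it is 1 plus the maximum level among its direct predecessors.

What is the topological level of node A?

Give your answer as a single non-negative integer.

Answer: 3

Derivation:
Op 1: add_edge(D, A). Edges now: 1
Op 2: add_edge(B, A). Edges now: 2
Op 3: add_edge(B, C). Edges now: 3
Op 4: add_edge(C, A). Edges now: 4
Op 5: add_edge(D, A) (duplicate, no change). Edges now: 4
Op 6: add_edge(D, C). Edges now: 5
Op 7: add_edge(D, B). Edges now: 6
Compute levels (Kahn BFS):
  sources (in-degree 0): D
  process D: level=0
    D->A: in-degree(A)=2, level(A)>=1
    D->B: in-degree(B)=0, level(B)=1, enqueue
    D->C: in-degree(C)=1, level(C)>=1
  process B: level=1
    B->A: in-degree(A)=1, level(A)>=2
    B->C: in-degree(C)=0, level(C)=2, enqueue
  process C: level=2
    C->A: in-degree(A)=0, level(A)=3, enqueue
  process A: level=3
All levels: A:3, B:1, C:2, D:0
level(A) = 3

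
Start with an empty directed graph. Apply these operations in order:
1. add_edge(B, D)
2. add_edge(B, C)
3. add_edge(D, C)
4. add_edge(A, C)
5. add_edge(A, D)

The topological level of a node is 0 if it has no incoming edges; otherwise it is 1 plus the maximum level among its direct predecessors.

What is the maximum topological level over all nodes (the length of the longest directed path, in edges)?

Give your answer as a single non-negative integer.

Op 1: add_edge(B, D). Edges now: 1
Op 2: add_edge(B, C). Edges now: 2
Op 3: add_edge(D, C). Edges now: 3
Op 4: add_edge(A, C). Edges now: 4
Op 5: add_edge(A, D). Edges now: 5
Compute levels (Kahn BFS):
  sources (in-degree 0): A, B
  process A: level=0
    A->C: in-degree(C)=2, level(C)>=1
    A->D: in-degree(D)=1, level(D)>=1
  process B: level=0
    B->C: in-degree(C)=1, level(C)>=1
    B->D: in-degree(D)=0, level(D)=1, enqueue
  process D: level=1
    D->C: in-degree(C)=0, level(C)=2, enqueue
  process C: level=2
All levels: A:0, B:0, C:2, D:1
max level = 2

Answer: 2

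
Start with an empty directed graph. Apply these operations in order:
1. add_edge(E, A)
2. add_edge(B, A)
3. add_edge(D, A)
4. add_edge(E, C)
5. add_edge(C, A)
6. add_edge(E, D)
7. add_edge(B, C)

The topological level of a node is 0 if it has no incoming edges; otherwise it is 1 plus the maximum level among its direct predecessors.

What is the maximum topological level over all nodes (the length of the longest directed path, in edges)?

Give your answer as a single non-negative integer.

Op 1: add_edge(E, A). Edges now: 1
Op 2: add_edge(B, A). Edges now: 2
Op 3: add_edge(D, A). Edges now: 3
Op 4: add_edge(E, C). Edges now: 4
Op 5: add_edge(C, A). Edges now: 5
Op 6: add_edge(E, D). Edges now: 6
Op 7: add_edge(B, C). Edges now: 7
Compute levels (Kahn BFS):
  sources (in-degree 0): B, E
  process B: level=0
    B->A: in-degree(A)=3, level(A)>=1
    B->C: in-degree(C)=1, level(C)>=1
  process E: level=0
    E->A: in-degree(A)=2, level(A)>=1
    E->C: in-degree(C)=0, level(C)=1, enqueue
    E->D: in-degree(D)=0, level(D)=1, enqueue
  process C: level=1
    C->A: in-degree(A)=1, level(A)>=2
  process D: level=1
    D->A: in-degree(A)=0, level(A)=2, enqueue
  process A: level=2
All levels: A:2, B:0, C:1, D:1, E:0
max level = 2

Answer: 2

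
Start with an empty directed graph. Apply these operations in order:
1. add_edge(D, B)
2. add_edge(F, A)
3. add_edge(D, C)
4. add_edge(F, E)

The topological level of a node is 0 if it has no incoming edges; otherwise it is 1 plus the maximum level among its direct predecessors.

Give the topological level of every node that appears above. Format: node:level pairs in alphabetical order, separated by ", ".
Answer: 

Answer: A:1, B:1, C:1, D:0, E:1, F:0

Derivation:
Op 1: add_edge(D, B). Edges now: 1
Op 2: add_edge(F, A). Edges now: 2
Op 3: add_edge(D, C). Edges now: 3
Op 4: add_edge(F, E). Edges now: 4
Compute levels (Kahn BFS):
  sources (in-degree 0): D, F
  process D: level=0
    D->B: in-degree(B)=0, level(B)=1, enqueue
    D->C: in-degree(C)=0, level(C)=1, enqueue
  process F: level=0
    F->A: in-degree(A)=0, level(A)=1, enqueue
    F->E: in-degree(E)=0, level(E)=1, enqueue
  process B: level=1
  process C: level=1
  process A: level=1
  process E: level=1
All levels: A:1, B:1, C:1, D:0, E:1, F:0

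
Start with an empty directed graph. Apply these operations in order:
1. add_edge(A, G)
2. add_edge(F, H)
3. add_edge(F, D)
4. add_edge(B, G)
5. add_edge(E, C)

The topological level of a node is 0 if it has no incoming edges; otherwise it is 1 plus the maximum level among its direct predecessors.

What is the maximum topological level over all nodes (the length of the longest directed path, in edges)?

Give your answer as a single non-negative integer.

Op 1: add_edge(A, G). Edges now: 1
Op 2: add_edge(F, H). Edges now: 2
Op 3: add_edge(F, D). Edges now: 3
Op 4: add_edge(B, G). Edges now: 4
Op 5: add_edge(E, C). Edges now: 5
Compute levels (Kahn BFS):
  sources (in-degree 0): A, B, E, F
  process A: level=0
    A->G: in-degree(G)=1, level(G)>=1
  process B: level=0
    B->G: in-degree(G)=0, level(G)=1, enqueue
  process E: level=0
    E->C: in-degree(C)=0, level(C)=1, enqueue
  process F: level=0
    F->D: in-degree(D)=0, level(D)=1, enqueue
    F->H: in-degree(H)=0, level(H)=1, enqueue
  process G: level=1
  process C: level=1
  process D: level=1
  process H: level=1
All levels: A:0, B:0, C:1, D:1, E:0, F:0, G:1, H:1
max level = 1

Answer: 1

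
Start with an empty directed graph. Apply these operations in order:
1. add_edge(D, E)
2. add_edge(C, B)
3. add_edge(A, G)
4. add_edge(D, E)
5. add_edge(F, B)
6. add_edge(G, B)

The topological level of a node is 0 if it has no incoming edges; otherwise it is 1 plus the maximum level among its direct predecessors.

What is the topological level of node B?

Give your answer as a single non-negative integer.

Answer: 2

Derivation:
Op 1: add_edge(D, E). Edges now: 1
Op 2: add_edge(C, B). Edges now: 2
Op 3: add_edge(A, G). Edges now: 3
Op 4: add_edge(D, E) (duplicate, no change). Edges now: 3
Op 5: add_edge(F, B). Edges now: 4
Op 6: add_edge(G, B). Edges now: 5
Compute levels (Kahn BFS):
  sources (in-degree 0): A, C, D, F
  process A: level=0
    A->G: in-degree(G)=0, level(G)=1, enqueue
  process C: level=0
    C->B: in-degree(B)=2, level(B)>=1
  process D: level=0
    D->E: in-degree(E)=0, level(E)=1, enqueue
  process F: level=0
    F->B: in-degree(B)=1, level(B)>=1
  process G: level=1
    G->B: in-degree(B)=0, level(B)=2, enqueue
  process E: level=1
  process B: level=2
All levels: A:0, B:2, C:0, D:0, E:1, F:0, G:1
level(B) = 2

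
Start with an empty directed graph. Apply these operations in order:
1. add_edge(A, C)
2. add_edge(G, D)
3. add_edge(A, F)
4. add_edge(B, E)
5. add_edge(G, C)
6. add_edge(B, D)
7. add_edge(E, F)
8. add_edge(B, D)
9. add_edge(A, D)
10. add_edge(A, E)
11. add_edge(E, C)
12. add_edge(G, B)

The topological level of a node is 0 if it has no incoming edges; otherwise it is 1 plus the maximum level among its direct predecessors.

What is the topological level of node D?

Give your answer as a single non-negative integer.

Op 1: add_edge(A, C). Edges now: 1
Op 2: add_edge(G, D). Edges now: 2
Op 3: add_edge(A, F). Edges now: 3
Op 4: add_edge(B, E). Edges now: 4
Op 5: add_edge(G, C). Edges now: 5
Op 6: add_edge(B, D). Edges now: 6
Op 7: add_edge(E, F). Edges now: 7
Op 8: add_edge(B, D) (duplicate, no change). Edges now: 7
Op 9: add_edge(A, D). Edges now: 8
Op 10: add_edge(A, E). Edges now: 9
Op 11: add_edge(E, C). Edges now: 10
Op 12: add_edge(G, B). Edges now: 11
Compute levels (Kahn BFS):
  sources (in-degree 0): A, G
  process A: level=0
    A->C: in-degree(C)=2, level(C)>=1
    A->D: in-degree(D)=2, level(D)>=1
    A->E: in-degree(E)=1, level(E)>=1
    A->F: in-degree(F)=1, level(F)>=1
  process G: level=0
    G->B: in-degree(B)=0, level(B)=1, enqueue
    G->C: in-degree(C)=1, level(C)>=1
    G->D: in-degree(D)=1, level(D)>=1
  process B: level=1
    B->D: in-degree(D)=0, level(D)=2, enqueue
    B->E: in-degree(E)=0, level(E)=2, enqueue
  process D: level=2
  process E: level=2
    E->C: in-degree(C)=0, level(C)=3, enqueue
    E->F: in-degree(F)=0, level(F)=3, enqueue
  process C: level=3
  process F: level=3
All levels: A:0, B:1, C:3, D:2, E:2, F:3, G:0
level(D) = 2

Answer: 2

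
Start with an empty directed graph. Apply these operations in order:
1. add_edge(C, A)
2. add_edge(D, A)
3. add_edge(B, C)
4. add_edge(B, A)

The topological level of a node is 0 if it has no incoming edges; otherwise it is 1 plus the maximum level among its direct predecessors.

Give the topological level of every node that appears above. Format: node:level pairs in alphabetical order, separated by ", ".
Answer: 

Answer: A:2, B:0, C:1, D:0

Derivation:
Op 1: add_edge(C, A). Edges now: 1
Op 2: add_edge(D, A). Edges now: 2
Op 3: add_edge(B, C). Edges now: 3
Op 4: add_edge(B, A). Edges now: 4
Compute levels (Kahn BFS):
  sources (in-degree 0): B, D
  process B: level=0
    B->A: in-degree(A)=2, level(A)>=1
    B->C: in-degree(C)=0, level(C)=1, enqueue
  process D: level=0
    D->A: in-degree(A)=1, level(A)>=1
  process C: level=1
    C->A: in-degree(A)=0, level(A)=2, enqueue
  process A: level=2
All levels: A:2, B:0, C:1, D:0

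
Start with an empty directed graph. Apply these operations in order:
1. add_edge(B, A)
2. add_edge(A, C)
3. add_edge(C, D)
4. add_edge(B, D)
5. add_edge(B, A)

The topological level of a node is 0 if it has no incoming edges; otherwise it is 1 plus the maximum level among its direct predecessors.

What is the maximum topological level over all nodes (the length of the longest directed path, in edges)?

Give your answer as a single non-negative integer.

Op 1: add_edge(B, A). Edges now: 1
Op 2: add_edge(A, C). Edges now: 2
Op 3: add_edge(C, D). Edges now: 3
Op 4: add_edge(B, D). Edges now: 4
Op 5: add_edge(B, A) (duplicate, no change). Edges now: 4
Compute levels (Kahn BFS):
  sources (in-degree 0): B
  process B: level=0
    B->A: in-degree(A)=0, level(A)=1, enqueue
    B->D: in-degree(D)=1, level(D)>=1
  process A: level=1
    A->C: in-degree(C)=0, level(C)=2, enqueue
  process C: level=2
    C->D: in-degree(D)=0, level(D)=3, enqueue
  process D: level=3
All levels: A:1, B:0, C:2, D:3
max level = 3

Answer: 3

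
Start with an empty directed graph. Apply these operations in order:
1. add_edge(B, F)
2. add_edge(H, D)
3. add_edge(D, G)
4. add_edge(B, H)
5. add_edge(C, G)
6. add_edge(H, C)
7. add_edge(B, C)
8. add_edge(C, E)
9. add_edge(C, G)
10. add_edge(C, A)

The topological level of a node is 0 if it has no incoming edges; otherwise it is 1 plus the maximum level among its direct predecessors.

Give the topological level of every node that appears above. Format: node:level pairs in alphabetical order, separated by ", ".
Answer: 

Op 1: add_edge(B, F). Edges now: 1
Op 2: add_edge(H, D). Edges now: 2
Op 3: add_edge(D, G). Edges now: 3
Op 4: add_edge(B, H). Edges now: 4
Op 5: add_edge(C, G). Edges now: 5
Op 6: add_edge(H, C). Edges now: 6
Op 7: add_edge(B, C). Edges now: 7
Op 8: add_edge(C, E). Edges now: 8
Op 9: add_edge(C, G) (duplicate, no change). Edges now: 8
Op 10: add_edge(C, A). Edges now: 9
Compute levels (Kahn BFS):
  sources (in-degree 0): B
  process B: level=0
    B->C: in-degree(C)=1, level(C)>=1
    B->F: in-degree(F)=0, level(F)=1, enqueue
    B->H: in-degree(H)=0, level(H)=1, enqueue
  process F: level=1
  process H: level=1
    H->C: in-degree(C)=0, level(C)=2, enqueue
    H->D: in-degree(D)=0, level(D)=2, enqueue
  process C: level=2
    C->A: in-degree(A)=0, level(A)=3, enqueue
    C->E: in-degree(E)=0, level(E)=3, enqueue
    C->G: in-degree(G)=1, level(G)>=3
  process D: level=2
    D->G: in-degree(G)=0, level(G)=3, enqueue
  process A: level=3
  process E: level=3
  process G: level=3
All levels: A:3, B:0, C:2, D:2, E:3, F:1, G:3, H:1

Answer: A:3, B:0, C:2, D:2, E:3, F:1, G:3, H:1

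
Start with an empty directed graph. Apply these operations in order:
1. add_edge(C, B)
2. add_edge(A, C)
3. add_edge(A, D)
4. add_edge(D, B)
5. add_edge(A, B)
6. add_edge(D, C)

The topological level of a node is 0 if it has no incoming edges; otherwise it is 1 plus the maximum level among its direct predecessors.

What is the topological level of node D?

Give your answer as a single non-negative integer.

Answer: 1

Derivation:
Op 1: add_edge(C, B). Edges now: 1
Op 2: add_edge(A, C). Edges now: 2
Op 3: add_edge(A, D). Edges now: 3
Op 4: add_edge(D, B). Edges now: 4
Op 5: add_edge(A, B). Edges now: 5
Op 6: add_edge(D, C). Edges now: 6
Compute levels (Kahn BFS):
  sources (in-degree 0): A
  process A: level=0
    A->B: in-degree(B)=2, level(B)>=1
    A->C: in-degree(C)=1, level(C)>=1
    A->D: in-degree(D)=0, level(D)=1, enqueue
  process D: level=1
    D->B: in-degree(B)=1, level(B)>=2
    D->C: in-degree(C)=0, level(C)=2, enqueue
  process C: level=2
    C->B: in-degree(B)=0, level(B)=3, enqueue
  process B: level=3
All levels: A:0, B:3, C:2, D:1
level(D) = 1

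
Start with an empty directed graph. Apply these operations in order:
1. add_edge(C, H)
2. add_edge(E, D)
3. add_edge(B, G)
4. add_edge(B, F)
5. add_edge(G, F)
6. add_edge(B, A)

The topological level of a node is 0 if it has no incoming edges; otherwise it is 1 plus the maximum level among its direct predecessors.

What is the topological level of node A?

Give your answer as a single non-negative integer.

Op 1: add_edge(C, H). Edges now: 1
Op 2: add_edge(E, D). Edges now: 2
Op 3: add_edge(B, G). Edges now: 3
Op 4: add_edge(B, F). Edges now: 4
Op 5: add_edge(G, F). Edges now: 5
Op 6: add_edge(B, A). Edges now: 6
Compute levels (Kahn BFS):
  sources (in-degree 0): B, C, E
  process B: level=0
    B->A: in-degree(A)=0, level(A)=1, enqueue
    B->F: in-degree(F)=1, level(F)>=1
    B->G: in-degree(G)=0, level(G)=1, enqueue
  process C: level=0
    C->H: in-degree(H)=0, level(H)=1, enqueue
  process E: level=0
    E->D: in-degree(D)=0, level(D)=1, enqueue
  process A: level=1
  process G: level=1
    G->F: in-degree(F)=0, level(F)=2, enqueue
  process H: level=1
  process D: level=1
  process F: level=2
All levels: A:1, B:0, C:0, D:1, E:0, F:2, G:1, H:1
level(A) = 1

Answer: 1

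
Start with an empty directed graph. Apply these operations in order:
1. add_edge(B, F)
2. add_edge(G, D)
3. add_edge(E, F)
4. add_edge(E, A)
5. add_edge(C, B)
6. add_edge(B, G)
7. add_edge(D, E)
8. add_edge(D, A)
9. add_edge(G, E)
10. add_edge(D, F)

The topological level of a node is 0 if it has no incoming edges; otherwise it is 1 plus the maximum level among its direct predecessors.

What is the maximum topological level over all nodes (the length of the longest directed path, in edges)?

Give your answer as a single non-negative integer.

Op 1: add_edge(B, F). Edges now: 1
Op 2: add_edge(G, D). Edges now: 2
Op 3: add_edge(E, F). Edges now: 3
Op 4: add_edge(E, A). Edges now: 4
Op 5: add_edge(C, B). Edges now: 5
Op 6: add_edge(B, G). Edges now: 6
Op 7: add_edge(D, E). Edges now: 7
Op 8: add_edge(D, A). Edges now: 8
Op 9: add_edge(G, E). Edges now: 9
Op 10: add_edge(D, F). Edges now: 10
Compute levels (Kahn BFS):
  sources (in-degree 0): C
  process C: level=0
    C->B: in-degree(B)=0, level(B)=1, enqueue
  process B: level=1
    B->F: in-degree(F)=2, level(F)>=2
    B->G: in-degree(G)=0, level(G)=2, enqueue
  process G: level=2
    G->D: in-degree(D)=0, level(D)=3, enqueue
    G->E: in-degree(E)=1, level(E)>=3
  process D: level=3
    D->A: in-degree(A)=1, level(A)>=4
    D->E: in-degree(E)=0, level(E)=4, enqueue
    D->F: in-degree(F)=1, level(F)>=4
  process E: level=4
    E->A: in-degree(A)=0, level(A)=5, enqueue
    E->F: in-degree(F)=0, level(F)=5, enqueue
  process A: level=5
  process F: level=5
All levels: A:5, B:1, C:0, D:3, E:4, F:5, G:2
max level = 5

Answer: 5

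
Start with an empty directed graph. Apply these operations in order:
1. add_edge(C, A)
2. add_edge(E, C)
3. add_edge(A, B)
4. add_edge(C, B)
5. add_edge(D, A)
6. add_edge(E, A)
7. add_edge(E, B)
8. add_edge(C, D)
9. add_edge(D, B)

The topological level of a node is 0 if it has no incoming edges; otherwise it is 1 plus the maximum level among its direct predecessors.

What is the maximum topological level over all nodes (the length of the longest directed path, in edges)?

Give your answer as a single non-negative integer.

Op 1: add_edge(C, A). Edges now: 1
Op 2: add_edge(E, C). Edges now: 2
Op 3: add_edge(A, B). Edges now: 3
Op 4: add_edge(C, B). Edges now: 4
Op 5: add_edge(D, A). Edges now: 5
Op 6: add_edge(E, A). Edges now: 6
Op 7: add_edge(E, B). Edges now: 7
Op 8: add_edge(C, D). Edges now: 8
Op 9: add_edge(D, B). Edges now: 9
Compute levels (Kahn BFS):
  sources (in-degree 0): E
  process E: level=0
    E->A: in-degree(A)=2, level(A)>=1
    E->B: in-degree(B)=3, level(B)>=1
    E->C: in-degree(C)=0, level(C)=1, enqueue
  process C: level=1
    C->A: in-degree(A)=1, level(A)>=2
    C->B: in-degree(B)=2, level(B)>=2
    C->D: in-degree(D)=0, level(D)=2, enqueue
  process D: level=2
    D->A: in-degree(A)=0, level(A)=3, enqueue
    D->B: in-degree(B)=1, level(B)>=3
  process A: level=3
    A->B: in-degree(B)=0, level(B)=4, enqueue
  process B: level=4
All levels: A:3, B:4, C:1, D:2, E:0
max level = 4

Answer: 4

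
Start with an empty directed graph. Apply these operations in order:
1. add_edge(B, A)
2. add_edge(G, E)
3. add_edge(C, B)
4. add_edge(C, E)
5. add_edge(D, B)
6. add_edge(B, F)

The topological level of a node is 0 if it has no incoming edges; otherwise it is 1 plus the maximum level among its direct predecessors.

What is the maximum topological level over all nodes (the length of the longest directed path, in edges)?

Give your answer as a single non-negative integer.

Op 1: add_edge(B, A). Edges now: 1
Op 2: add_edge(G, E). Edges now: 2
Op 3: add_edge(C, B). Edges now: 3
Op 4: add_edge(C, E). Edges now: 4
Op 5: add_edge(D, B). Edges now: 5
Op 6: add_edge(B, F). Edges now: 6
Compute levels (Kahn BFS):
  sources (in-degree 0): C, D, G
  process C: level=0
    C->B: in-degree(B)=1, level(B)>=1
    C->E: in-degree(E)=1, level(E)>=1
  process D: level=0
    D->B: in-degree(B)=0, level(B)=1, enqueue
  process G: level=0
    G->E: in-degree(E)=0, level(E)=1, enqueue
  process B: level=1
    B->A: in-degree(A)=0, level(A)=2, enqueue
    B->F: in-degree(F)=0, level(F)=2, enqueue
  process E: level=1
  process A: level=2
  process F: level=2
All levels: A:2, B:1, C:0, D:0, E:1, F:2, G:0
max level = 2

Answer: 2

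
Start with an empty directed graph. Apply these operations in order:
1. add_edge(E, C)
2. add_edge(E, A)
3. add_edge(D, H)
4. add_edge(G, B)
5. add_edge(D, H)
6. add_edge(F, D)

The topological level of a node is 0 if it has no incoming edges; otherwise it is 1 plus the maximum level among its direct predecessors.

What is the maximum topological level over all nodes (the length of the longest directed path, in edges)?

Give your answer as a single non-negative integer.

Op 1: add_edge(E, C). Edges now: 1
Op 2: add_edge(E, A). Edges now: 2
Op 3: add_edge(D, H). Edges now: 3
Op 4: add_edge(G, B). Edges now: 4
Op 5: add_edge(D, H) (duplicate, no change). Edges now: 4
Op 6: add_edge(F, D). Edges now: 5
Compute levels (Kahn BFS):
  sources (in-degree 0): E, F, G
  process E: level=0
    E->A: in-degree(A)=0, level(A)=1, enqueue
    E->C: in-degree(C)=0, level(C)=1, enqueue
  process F: level=0
    F->D: in-degree(D)=0, level(D)=1, enqueue
  process G: level=0
    G->B: in-degree(B)=0, level(B)=1, enqueue
  process A: level=1
  process C: level=1
  process D: level=1
    D->H: in-degree(H)=0, level(H)=2, enqueue
  process B: level=1
  process H: level=2
All levels: A:1, B:1, C:1, D:1, E:0, F:0, G:0, H:2
max level = 2

Answer: 2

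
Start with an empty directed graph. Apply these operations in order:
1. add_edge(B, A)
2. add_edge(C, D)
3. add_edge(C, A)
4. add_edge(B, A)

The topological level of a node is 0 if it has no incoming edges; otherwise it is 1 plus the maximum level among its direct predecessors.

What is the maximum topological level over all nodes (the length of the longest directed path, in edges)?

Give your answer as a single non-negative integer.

Answer: 1

Derivation:
Op 1: add_edge(B, A). Edges now: 1
Op 2: add_edge(C, D). Edges now: 2
Op 3: add_edge(C, A). Edges now: 3
Op 4: add_edge(B, A) (duplicate, no change). Edges now: 3
Compute levels (Kahn BFS):
  sources (in-degree 0): B, C
  process B: level=0
    B->A: in-degree(A)=1, level(A)>=1
  process C: level=0
    C->A: in-degree(A)=0, level(A)=1, enqueue
    C->D: in-degree(D)=0, level(D)=1, enqueue
  process A: level=1
  process D: level=1
All levels: A:1, B:0, C:0, D:1
max level = 1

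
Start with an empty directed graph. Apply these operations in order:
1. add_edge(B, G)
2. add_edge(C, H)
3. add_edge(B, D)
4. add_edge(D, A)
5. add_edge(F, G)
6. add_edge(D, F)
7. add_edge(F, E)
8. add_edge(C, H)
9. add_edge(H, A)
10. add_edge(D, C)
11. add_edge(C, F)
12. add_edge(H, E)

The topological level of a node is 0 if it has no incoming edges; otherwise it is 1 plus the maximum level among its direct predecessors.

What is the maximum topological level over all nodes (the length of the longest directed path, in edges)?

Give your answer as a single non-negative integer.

Answer: 4

Derivation:
Op 1: add_edge(B, G). Edges now: 1
Op 2: add_edge(C, H). Edges now: 2
Op 3: add_edge(B, D). Edges now: 3
Op 4: add_edge(D, A). Edges now: 4
Op 5: add_edge(F, G). Edges now: 5
Op 6: add_edge(D, F). Edges now: 6
Op 7: add_edge(F, E). Edges now: 7
Op 8: add_edge(C, H) (duplicate, no change). Edges now: 7
Op 9: add_edge(H, A). Edges now: 8
Op 10: add_edge(D, C). Edges now: 9
Op 11: add_edge(C, F). Edges now: 10
Op 12: add_edge(H, E). Edges now: 11
Compute levels (Kahn BFS):
  sources (in-degree 0): B
  process B: level=0
    B->D: in-degree(D)=0, level(D)=1, enqueue
    B->G: in-degree(G)=1, level(G)>=1
  process D: level=1
    D->A: in-degree(A)=1, level(A)>=2
    D->C: in-degree(C)=0, level(C)=2, enqueue
    D->F: in-degree(F)=1, level(F)>=2
  process C: level=2
    C->F: in-degree(F)=0, level(F)=3, enqueue
    C->H: in-degree(H)=0, level(H)=3, enqueue
  process F: level=3
    F->E: in-degree(E)=1, level(E)>=4
    F->G: in-degree(G)=0, level(G)=4, enqueue
  process H: level=3
    H->A: in-degree(A)=0, level(A)=4, enqueue
    H->E: in-degree(E)=0, level(E)=4, enqueue
  process G: level=4
  process A: level=4
  process E: level=4
All levels: A:4, B:0, C:2, D:1, E:4, F:3, G:4, H:3
max level = 4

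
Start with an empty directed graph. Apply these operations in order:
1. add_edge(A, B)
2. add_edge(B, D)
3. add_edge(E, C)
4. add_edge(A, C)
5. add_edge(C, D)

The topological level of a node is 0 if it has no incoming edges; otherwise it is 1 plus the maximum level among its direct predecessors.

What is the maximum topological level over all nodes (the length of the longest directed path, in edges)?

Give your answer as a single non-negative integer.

Answer: 2

Derivation:
Op 1: add_edge(A, B). Edges now: 1
Op 2: add_edge(B, D). Edges now: 2
Op 3: add_edge(E, C). Edges now: 3
Op 4: add_edge(A, C). Edges now: 4
Op 5: add_edge(C, D). Edges now: 5
Compute levels (Kahn BFS):
  sources (in-degree 0): A, E
  process A: level=0
    A->B: in-degree(B)=0, level(B)=1, enqueue
    A->C: in-degree(C)=1, level(C)>=1
  process E: level=0
    E->C: in-degree(C)=0, level(C)=1, enqueue
  process B: level=1
    B->D: in-degree(D)=1, level(D)>=2
  process C: level=1
    C->D: in-degree(D)=0, level(D)=2, enqueue
  process D: level=2
All levels: A:0, B:1, C:1, D:2, E:0
max level = 2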